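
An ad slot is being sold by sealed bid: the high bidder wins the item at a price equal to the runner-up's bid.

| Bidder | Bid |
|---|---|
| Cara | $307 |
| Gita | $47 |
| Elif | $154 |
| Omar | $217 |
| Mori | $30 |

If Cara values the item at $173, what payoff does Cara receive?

−$44

Highest bid: Cara at $307, so Cara wins.
Second-highest bid: Omar at $217 — that is the price the winner pays.
Cara's payoff = value − price = $173 − $217 = −$44.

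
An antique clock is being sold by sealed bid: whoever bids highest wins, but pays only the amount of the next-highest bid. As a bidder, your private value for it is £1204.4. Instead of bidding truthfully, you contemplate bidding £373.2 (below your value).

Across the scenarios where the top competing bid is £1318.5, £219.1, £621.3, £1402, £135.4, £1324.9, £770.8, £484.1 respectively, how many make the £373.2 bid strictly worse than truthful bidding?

3

The deviation hurts exactly when the highest competing bid lies strictly between £373.2 and £1204.4 — underbidding then forfeits a profitable win.
£1318.5: above both → same outcome either way.
£219.1: below both → same outcome either way.
£621.3: inside the interval → strictly worse (loss £583.1).
£1402: above both → same outcome either way.
£135.4: below both → same outcome either way.
£1324.9: above both → same outcome either way.
£770.8: inside the interval → strictly worse (loss £433.6).
£484.1: inside the interval → strictly worse (loss £720.3).
Count: 3.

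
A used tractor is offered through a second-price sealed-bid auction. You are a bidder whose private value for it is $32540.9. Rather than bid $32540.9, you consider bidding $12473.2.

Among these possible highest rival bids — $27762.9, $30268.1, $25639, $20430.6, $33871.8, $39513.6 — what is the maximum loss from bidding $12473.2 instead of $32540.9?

$12110.3

$27762.9: truthful gives $4778, deviation gives $0 → loss $4778.
$30268.1: truthful gives $2272.8, deviation gives $0 → loss $2272.8.
$25639: truthful gives $6901.9, deviation gives $0 → loss $6901.9.
$20430.6: truthful gives $12110.3, deviation gives $0 → loss $12110.3.
$33871.8: same outcome either way → loss $0.
$39513.6: same outcome either way → loss $0.
Maximum loss: $12110.3.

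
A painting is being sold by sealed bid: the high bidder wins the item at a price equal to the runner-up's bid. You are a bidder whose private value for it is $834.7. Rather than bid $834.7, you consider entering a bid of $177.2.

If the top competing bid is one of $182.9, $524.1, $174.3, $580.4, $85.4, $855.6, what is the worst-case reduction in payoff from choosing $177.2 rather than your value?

$651.8

$182.9: truthful gives $651.8, deviation gives $0 → loss $651.8.
$524.1: truthful gives $310.6, deviation gives $0 → loss $310.6.
$174.3: same outcome either way → loss $0.
$580.4: truthful gives $254.3, deviation gives $0 → loss $254.3.
$85.4: same outcome either way → loss $0.
$855.6: same outcome either way → loss $0.
Maximum loss: $651.8.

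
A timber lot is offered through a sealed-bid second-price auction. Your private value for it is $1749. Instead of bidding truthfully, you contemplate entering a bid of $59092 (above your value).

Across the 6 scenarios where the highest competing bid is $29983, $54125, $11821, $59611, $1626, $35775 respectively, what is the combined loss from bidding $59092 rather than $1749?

$124708

The deviation costs you only when the competing bid falls strictly between $1749 and $59092; elsewhere both bids give the same outcome.
$29983: truthful payoff $0, deviation payoff −$28234 → loss $28234.
$54125: truthful payoff $0, deviation payoff −$52376 → loss $52376.
$11821: truthful payoff $0, deviation payoff −$10072 → loss $10072.
$59611: outcomes coincide → loss $0.
$1626: outcomes coincide → loss $0.
$35775: truthful payoff $0, deviation payoff −$34026 → loss $34026.
Total loss = $28234 + $52376 + $10072 + $34026 = $124708.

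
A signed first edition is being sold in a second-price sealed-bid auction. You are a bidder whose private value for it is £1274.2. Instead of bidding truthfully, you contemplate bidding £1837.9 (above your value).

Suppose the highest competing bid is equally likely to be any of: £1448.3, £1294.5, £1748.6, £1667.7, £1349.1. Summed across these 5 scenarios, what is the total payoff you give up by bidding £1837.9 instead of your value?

£1137.2

The deviation costs you only when the competing bid falls strictly between £1274.2 and £1837.9; elsewhere both bids give the same outcome.
£1448.3: truthful payoff £0, deviation payoff −£174.1 → loss £174.1.
£1294.5: truthful payoff £0, deviation payoff −£20.3 → loss £20.3.
£1748.6: truthful payoff £0, deviation payoff −£474.4 → loss £474.4.
£1667.7: truthful payoff £0, deviation payoff −£393.5 → loss £393.5.
£1349.1: truthful payoff £0, deviation payoff −£74.9 → loss £74.9.
Total loss = £174.1 + £20.3 + £474.4 + £393.5 + £74.9 = £1137.2.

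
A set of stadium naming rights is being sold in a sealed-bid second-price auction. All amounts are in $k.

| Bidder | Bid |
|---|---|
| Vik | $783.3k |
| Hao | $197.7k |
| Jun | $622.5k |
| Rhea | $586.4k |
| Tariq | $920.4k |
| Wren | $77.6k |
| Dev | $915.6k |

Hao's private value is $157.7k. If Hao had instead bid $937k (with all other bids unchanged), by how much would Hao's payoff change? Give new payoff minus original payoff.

The highest bid among the other bidders is $920.4k; Hao's bid doesn't change that.
Original bid $197.7k: Hao is not highest (top rival bid is $920.4k); payoff $0k.
Alternative bid $937k: Hao is highest, pays the top rival bid $920.4k; payoff $157.7k − $920.4k = −$762.7k.
Change in payoff = −$762.7k − ($0k) = −$762.7k.

−$762.7k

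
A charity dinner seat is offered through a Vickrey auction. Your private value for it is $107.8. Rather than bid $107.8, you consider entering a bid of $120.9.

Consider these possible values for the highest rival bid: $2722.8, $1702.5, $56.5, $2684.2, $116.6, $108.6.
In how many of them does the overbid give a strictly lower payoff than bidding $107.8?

The deviation hurts exactly when the highest competing bid lies strictly between $107.8 and $120.9 — overbidding then wins at a price above your value.
$2722.8: above both → same outcome either way.
$1702.5: above both → same outcome either way.
$56.5: below both → same outcome either way.
$2684.2: above both → same outcome either way.
$116.6: inside the interval → strictly worse (loss $8.8).
$108.6: inside the interval → strictly worse (loss $0.8).
Count: 2.

2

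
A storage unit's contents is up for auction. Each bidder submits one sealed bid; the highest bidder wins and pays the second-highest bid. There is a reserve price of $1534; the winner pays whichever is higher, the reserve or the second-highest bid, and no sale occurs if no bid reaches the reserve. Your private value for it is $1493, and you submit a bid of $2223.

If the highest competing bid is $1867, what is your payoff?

Your bid $2223 is the highest and exceeds the reserve.
Price = max(second-highest bid, reserve) = max($1867, $1534) = $1867.
Payoff = $1493 − $1867 = −$374.

−$374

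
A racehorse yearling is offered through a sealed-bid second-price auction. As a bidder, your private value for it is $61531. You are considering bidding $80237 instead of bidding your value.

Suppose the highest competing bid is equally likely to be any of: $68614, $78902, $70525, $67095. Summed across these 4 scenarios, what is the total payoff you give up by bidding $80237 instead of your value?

The deviation costs you only when the competing bid falls strictly between $61531 and $80237; elsewhere both bids give the same outcome.
$68614: truthful payoff $0, deviation payoff −$7083 → loss $7083.
$78902: truthful payoff $0, deviation payoff −$17371 → loss $17371.
$70525: truthful payoff $0, deviation payoff −$8994 → loss $8994.
$67095: truthful payoff $0, deviation payoff −$5564 → loss $5564.
Total loss = $7083 + $17371 + $8994 + $5564 = $39012.
In a second-price auction your bid sets only whether you win, not what you pay, so bidding your true value is weakly dominant.

$39012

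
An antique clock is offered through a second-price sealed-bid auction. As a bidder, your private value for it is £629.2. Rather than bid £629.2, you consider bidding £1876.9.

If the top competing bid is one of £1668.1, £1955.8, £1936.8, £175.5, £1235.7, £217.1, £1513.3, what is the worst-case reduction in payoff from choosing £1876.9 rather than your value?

£1668.1: truthful gives £0, deviation gives −£1038.9 → loss £1038.9.
£1955.8: same outcome either way → loss £0.
£1936.8: same outcome either way → loss £0.
£175.5: same outcome either way → loss £0.
£1235.7: truthful gives £0, deviation gives −£606.5 → loss £606.5.
£217.1: same outcome either way → loss £0.
£1513.3: truthful gives £0, deviation gives −£884.1 → loss £884.1.
Maximum loss: £1038.9.

£1038.9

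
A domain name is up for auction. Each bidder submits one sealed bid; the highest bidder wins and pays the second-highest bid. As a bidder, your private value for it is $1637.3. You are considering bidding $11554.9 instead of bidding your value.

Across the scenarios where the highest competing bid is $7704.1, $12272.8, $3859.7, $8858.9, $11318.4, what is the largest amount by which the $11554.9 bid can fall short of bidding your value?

$9681.1

$7704.1: truthful gives $0, deviation gives −$6066.8 → loss $6066.8.
$12272.8: same outcome either way → loss $0.
$3859.7: truthful gives $0, deviation gives −$2222.4 → loss $2222.4.
$8858.9: truthful gives $0, deviation gives −$7221.6 → loss $7221.6.
$11318.4: truthful gives $0, deviation gives −$9681.1 → loss $9681.1.
Maximum loss: $9681.1.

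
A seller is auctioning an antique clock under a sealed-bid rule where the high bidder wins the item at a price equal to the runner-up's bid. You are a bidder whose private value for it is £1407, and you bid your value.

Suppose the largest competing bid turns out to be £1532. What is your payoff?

£0

Your bid £1407 is below the highest competing bid £1532, so you lose.
A losing bidder pays nothing and receives nothing: payoff = £0.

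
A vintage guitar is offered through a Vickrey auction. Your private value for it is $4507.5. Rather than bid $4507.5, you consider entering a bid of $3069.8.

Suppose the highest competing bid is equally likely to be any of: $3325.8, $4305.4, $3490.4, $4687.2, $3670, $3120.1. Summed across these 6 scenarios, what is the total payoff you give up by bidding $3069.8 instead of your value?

$4625.8

The deviation costs you only when the competing bid falls strictly between $3069.8 and $4507.5; elsewhere both bids give the same outcome.
$3325.8: truthful payoff $1181.7, deviation payoff $0 → loss $1181.7.
$4305.4: truthful payoff $202.1, deviation payoff $0 → loss $202.1.
$3490.4: truthful payoff $1017.1, deviation payoff $0 → loss $1017.1.
$4687.2: outcomes coincide → loss $0.
$3670: truthful payoff $837.5, deviation payoff $0 → loss $837.5.
$3120.1: truthful payoff $1387.4, deviation payoff $0 → loss $1387.4.
Total loss = $1181.7 + $202.1 + $1017.1 + $837.5 + $1387.4 = $4625.8.
Truthful bidding weakly dominates here: raising your bid can only win items priced above your value, and lowering it can only forfeit items priced below.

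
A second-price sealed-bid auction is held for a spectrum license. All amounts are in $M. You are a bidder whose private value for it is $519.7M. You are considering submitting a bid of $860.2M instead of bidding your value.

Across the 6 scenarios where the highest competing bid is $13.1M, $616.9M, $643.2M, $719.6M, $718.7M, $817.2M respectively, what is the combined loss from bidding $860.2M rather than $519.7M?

The deviation costs you only when the competing bid falls strictly between $519.7M and $860.2M; elsewhere both bids give the same outcome.
$13.1M: outcomes coincide → loss $0M.
$616.9M: truthful payoff $0M, deviation payoff −$97.2M → loss $97.2M.
$643.2M: truthful payoff $0M, deviation payoff −$123.5M → loss $123.5M.
$719.6M: truthful payoff $0M, deviation payoff −$199.9M → loss $199.9M.
$718.7M: truthful payoff $0M, deviation payoff −$199M → loss $199M.
$817.2M: truthful payoff $0M, deviation payoff −$297.5M → loss $297.5M.
Total loss = $97.2M + $123.5M + $199.9M + $199M + $297.5M = $917.1M.

$917.1M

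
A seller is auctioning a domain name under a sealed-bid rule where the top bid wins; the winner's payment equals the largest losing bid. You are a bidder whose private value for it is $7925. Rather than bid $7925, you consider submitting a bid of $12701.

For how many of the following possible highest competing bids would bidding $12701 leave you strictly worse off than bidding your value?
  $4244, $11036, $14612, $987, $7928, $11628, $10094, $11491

The deviation hurts exactly when the highest competing bid lies strictly between $7925 and $12701 — overbidding then wins at a price above your value.
$4244: below both → same outcome either way.
$11036: inside the interval → strictly worse (loss $3111).
$14612: above both → same outcome either way.
$987: below both → same outcome either way.
$7928: inside the interval → strictly worse (loss $3).
$11628: inside the interval → strictly worse (loss $3703).
$10094: inside the interval → strictly worse (loss $2169).
$11491: inside the interval → strictly worse (loss $3566).
Count: 5.

5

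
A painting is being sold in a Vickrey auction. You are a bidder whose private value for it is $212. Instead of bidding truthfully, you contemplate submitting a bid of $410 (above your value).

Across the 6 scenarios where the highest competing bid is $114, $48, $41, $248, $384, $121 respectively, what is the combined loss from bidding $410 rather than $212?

$208

The deviation costs you only when the competing bid falls strictly between $212 and $410; elsewhere both bids give the same outcome.
$114: outcomes coincide → loss $0.
$48: outcomes coincide → loss $0.
$41: outcomes coincide → loss $0.
$248: truthful payoff $0, deviation payoff −$36 → loss $36.
$384: truthful payoff $0, deviation payoff −$172 → loss $172.
$121: outcomes coincide → loss $0.
Total loss = $36 + $172 = $208.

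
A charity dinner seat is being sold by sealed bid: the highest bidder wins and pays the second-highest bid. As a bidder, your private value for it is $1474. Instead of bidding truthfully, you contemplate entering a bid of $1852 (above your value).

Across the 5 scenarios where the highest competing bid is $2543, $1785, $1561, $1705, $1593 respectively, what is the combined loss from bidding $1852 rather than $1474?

The deviation costs you only when the competing bid falls strictly between $1474 and $1852; elsewhere both bids give the same outcome.
$2543: outcomes coincide → loss $0.
$1785: truthful payoff $0, deviation payoff −$311 → loss $311.
$1561: truthful payoff $0, deviation payoff −$87 → loss $87.
$1705: truthful payoff $0, deviation payoff −$231 → loss $231.
$1593: truthful payoff $0, deviation payoff −$119 → loss $119.
Total loss = $311 + $87 + $231 + $119 = $748.
Truthful bidding weakly dominates here: raising your bid can only win items priced above your value, and lowering it can only forfeit items priced below.

$748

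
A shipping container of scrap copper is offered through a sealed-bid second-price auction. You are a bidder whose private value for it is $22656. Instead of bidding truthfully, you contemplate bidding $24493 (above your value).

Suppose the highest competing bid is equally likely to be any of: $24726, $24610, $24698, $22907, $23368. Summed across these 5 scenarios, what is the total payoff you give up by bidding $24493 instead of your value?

$963

The deviation costs you only when the competing bid falls strictly between $22656 and $24493; elsewhere both bids give the same outcome.
$24726: outcomes coincide → loss $0.
$24610: outcomes coincide → loss $0.
$24698: outcomes coincide → loss $0.
$22907: truthful payoff $0, deviation payoff −$251 → loss $251.
$23368: truthful payoff $0, deviation payoff −$712 → loss $712.
Total loss = $251 + $712 = $963.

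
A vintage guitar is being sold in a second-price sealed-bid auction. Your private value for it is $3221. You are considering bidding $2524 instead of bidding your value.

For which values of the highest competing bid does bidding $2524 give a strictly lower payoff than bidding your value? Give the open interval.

If the competing bid is below $2524, both bids win at the same price — no difference.
If it is above $3221, both bids lose — no difference.
If it lies strictly between $2524 and $3221, bidding your value wins at a price below your value (positive payoff) while bidding $2524 loses (payoff 0).
So the deviation strictly hurts on the open interval ($2524, $3221).

($2524, $3221)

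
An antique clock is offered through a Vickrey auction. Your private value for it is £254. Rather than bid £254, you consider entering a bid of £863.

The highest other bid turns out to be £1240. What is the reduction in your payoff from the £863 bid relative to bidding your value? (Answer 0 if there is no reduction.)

Bidding your value £254: you lose (since £254 < £1240). Payoff £0.
Bidding £863: you lose. Payoff £0.
Difference = £0 − £0 = £0; both bids lead to the same outcome because the competing bid is above both your value and your alternative bid.
Truthful bidding weakly dominates here: raising your bid can only win items priced above your value, and lowering it can only forfeit items priced below.

£0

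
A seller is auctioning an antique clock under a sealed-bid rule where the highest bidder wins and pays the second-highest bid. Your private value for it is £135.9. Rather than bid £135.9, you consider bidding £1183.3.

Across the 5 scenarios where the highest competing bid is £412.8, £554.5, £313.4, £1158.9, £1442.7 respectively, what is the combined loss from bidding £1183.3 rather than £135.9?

£1896

The deviation costs you only when the competing bid falls strictly between £135.9 and £1183.3; elsewhere both bids give the same outcome.
£412.8: truthful payoff £0, deviation payoff −£276.9 → loss £276.9.
£554.5: truthful payoff £0, deviation payoff −£418.6 → loss £418.6.
£313.4: truthful payoff £0, deviation payoff −£177.5 → loss £177.5.
£1158.9: truthful payoff £0, deviation payoff −£1023 → loss £1023.
£1442.7: outcomes coincide → loss £0.
Total loss = £276.9 + £418.6 + £177.5 + £1023 = £1896.
In a second-price auction your bid sets only whether you win, not what you pay, so bidding your true value is weakly dominant.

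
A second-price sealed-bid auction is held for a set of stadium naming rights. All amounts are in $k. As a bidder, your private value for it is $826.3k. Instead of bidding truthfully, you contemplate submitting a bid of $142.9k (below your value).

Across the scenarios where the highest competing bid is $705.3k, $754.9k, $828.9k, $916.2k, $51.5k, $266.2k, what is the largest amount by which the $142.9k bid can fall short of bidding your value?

$705.3k: truthful gives $121k, deviation gives $0k → loss $121k.
$754.9k: truthful gives $71.4k, deviation gives $0k → loss $71.4k.
$828.9k: same outcome either way → loss $0k.
$916.2k: same outcome either way → loss $0k.
$51.5k: same outcome either way → loss $0k.
$266.2k: truthful gives $560.1k, deviation gives $0k → loss $560.1k.
Maximum loss: $560.1k.

$560.1k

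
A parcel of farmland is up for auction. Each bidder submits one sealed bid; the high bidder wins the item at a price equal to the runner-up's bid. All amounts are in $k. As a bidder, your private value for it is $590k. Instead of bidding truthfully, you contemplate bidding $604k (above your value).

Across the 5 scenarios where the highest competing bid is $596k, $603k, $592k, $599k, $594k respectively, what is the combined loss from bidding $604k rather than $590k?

The deviation costs you only when the competing bid falls strictly between $590k and $604k; elsewhere both bids give the same outcome.
$596k: truthful payoff $0k, deviation payoff −$6k → loss $6k.
$603k: truthful payoff $0k, deviation payoff −$13k → loss $13k.
$592k: truthful payoff $0k, deviation payoff −$2k → loss $2k.
$599k: truthful payoff $0k, deviation payoff −$9k → loss $9k.
$594k: truthful payoff $0k, deviation payoff −$4k → loss $4k.
Total loss = $6k + $13k + $2k + $9k + $4k = $34k.

$34k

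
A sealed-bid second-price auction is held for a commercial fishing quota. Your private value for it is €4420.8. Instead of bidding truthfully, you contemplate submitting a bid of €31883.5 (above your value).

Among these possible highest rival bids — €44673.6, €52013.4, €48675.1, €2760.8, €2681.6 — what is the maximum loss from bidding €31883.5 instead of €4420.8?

€44673.6: same outcome either way → loss €0.
€52013.4: same outcome either way → loss €0.
€48675.1: same outcome either way → loss €0.
€2760.8: same outcome either way → loss €0.
€2681.6: same outcome either way → loss €0.
Maximum loss: €0.

€0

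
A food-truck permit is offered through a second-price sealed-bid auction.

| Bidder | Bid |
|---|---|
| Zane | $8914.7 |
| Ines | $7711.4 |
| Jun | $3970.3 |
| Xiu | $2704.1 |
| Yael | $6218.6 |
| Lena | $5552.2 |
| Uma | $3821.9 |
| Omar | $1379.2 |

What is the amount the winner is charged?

$7711.4

Highest bid: Zane at $8914.7, so Zane wins.
Second-highest bid: Ines at $7711.4 — that is the price the winner pays.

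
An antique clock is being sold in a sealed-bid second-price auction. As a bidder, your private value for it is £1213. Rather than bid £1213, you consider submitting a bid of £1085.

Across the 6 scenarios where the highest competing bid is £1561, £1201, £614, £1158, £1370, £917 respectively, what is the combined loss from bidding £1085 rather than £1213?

The deviation costs you only when the competing bid falls strictly between £1085 and £1213; elsewhere both bids give the same outcome.
£1561: outcomes coincide → loss £0.
£1201: truthful payoff £12, deviation payoff £0 → loss £12.
£614: outcomes coincide → loss £0.
£1158: truthful payoff £55, deviation payoff £0 → loss £55.
£1370: outcomes coincide → loss £0.
£917: outcomes coincide → loss £0.
Total loss = £12 + £55 = £67.

£67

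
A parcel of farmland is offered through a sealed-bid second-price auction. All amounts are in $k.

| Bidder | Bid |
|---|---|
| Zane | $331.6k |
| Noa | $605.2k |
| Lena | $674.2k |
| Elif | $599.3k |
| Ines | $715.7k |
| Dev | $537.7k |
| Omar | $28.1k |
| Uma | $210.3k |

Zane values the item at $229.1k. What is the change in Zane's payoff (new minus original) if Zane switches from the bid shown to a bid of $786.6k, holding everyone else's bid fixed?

The highest bid among the other bidders is $715.7k; Zane's bid doesn't change that.
Original bid $331.6k: Zane is not highest (top rival bid is $715.7k); payoff $0k.
Alternative bid $786.6k: Zane is highest, pays the top rival bid $715.7k; payoff $229.1k − $715.7k = −$486.6k.
Change in payoff = −$486.6k − ($0k) = −$486.6k.

−$486.6k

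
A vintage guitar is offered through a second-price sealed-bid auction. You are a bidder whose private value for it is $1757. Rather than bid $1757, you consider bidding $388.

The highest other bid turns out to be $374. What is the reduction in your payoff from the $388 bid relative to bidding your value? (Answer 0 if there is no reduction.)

$0

Bidding your value $1757: you win (since $1757 > $374) and pay $374. Payoff $1383.
Bidding $388: you win and pay $374. Payoff $1757 − $374 = $1383.
Difference = $1383 − $1383 = $0; both bids lead to the same outcome because the competing bid is below both your value and your alternative bid.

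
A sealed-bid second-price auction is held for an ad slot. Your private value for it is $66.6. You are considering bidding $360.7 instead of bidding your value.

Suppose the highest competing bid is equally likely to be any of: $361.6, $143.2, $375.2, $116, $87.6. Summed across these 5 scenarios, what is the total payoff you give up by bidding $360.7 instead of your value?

The deviation costs you only when the competing bid falls strictly between $66.6 and $360.7; elsewhere both bids give the same outcome.
$361.6: outcomes coincide → loss $0.
$143.2: truthful payoff $0, deviation payoff −$76.6 → loss $76.6.
$375.2: outcomes coincide → loss $0.
$116: truthful payoff $0, deviation payoff −$49.4 → loss $49.4.
$87.6: truthful payoff $0, deviation payoff −$21 → loss $21.
Total loss = $76.6 + $49.4 + $21 = $147.

$147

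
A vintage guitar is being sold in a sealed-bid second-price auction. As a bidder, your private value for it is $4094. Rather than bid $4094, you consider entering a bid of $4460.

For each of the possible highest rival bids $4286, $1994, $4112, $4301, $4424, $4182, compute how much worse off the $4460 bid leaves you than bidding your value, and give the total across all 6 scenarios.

$835

The deviation costs you only when the competing bid falls strictly between $4094 and $4460; elsewhere both bids give the same outcome.
$4286: truthful payoff $0, deviation payoff −$192 → loss $192.
$1994: outcomes coincide → loss $0.
$4112: truthful payoff $0, deviation payoff −$18 → loss $18.
$4301: truthful payoff $0, deviation payoff −$207 → loss $207.
$4424: truthful payoff $0, deviation payoff −$330 → loss $330.
$4182: truthful payoff $0, deviation payoff −$88 → loss $88.
Total loss = $192 + $18 + $207 + $330 + $88 = $835.
Because the price is fixed by the runner-up's bid, deviating from your value can only change a good outcome into a bad one — never the reverse.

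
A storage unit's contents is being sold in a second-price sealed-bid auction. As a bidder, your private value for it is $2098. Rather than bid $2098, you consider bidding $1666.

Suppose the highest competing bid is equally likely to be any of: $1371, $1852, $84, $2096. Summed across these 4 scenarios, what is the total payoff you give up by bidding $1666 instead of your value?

$248

The deviation costs you only when the competing bid falls strictly between $1666 and $2098; elsewhere both bids give the same outcome.
$1371: outcomes coincide → loss $0.
$1852: truthful payoff $246, deviation payoff $0 → loss $246.
$84: outcomes coincide → loss $0.
$2096: truthful payoff $2, deviation payoff $0 → loss $2.
Total loss = $246 + $2 = $248.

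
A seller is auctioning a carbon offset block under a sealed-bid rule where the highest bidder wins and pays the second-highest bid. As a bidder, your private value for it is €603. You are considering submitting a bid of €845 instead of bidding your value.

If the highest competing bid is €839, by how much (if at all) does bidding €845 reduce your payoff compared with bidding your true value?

Bidding your value €603: you lose (since €603 < €839). Payoff €0.
Bidding €845: you win and pay €839. Payoff €603 − €839 = −€236.
The competing bid €839 lies between your value and your inflated bid, so overbidding wins an item priced above your value.
Loss from deviating = €0 − (−€236) = €236.

€236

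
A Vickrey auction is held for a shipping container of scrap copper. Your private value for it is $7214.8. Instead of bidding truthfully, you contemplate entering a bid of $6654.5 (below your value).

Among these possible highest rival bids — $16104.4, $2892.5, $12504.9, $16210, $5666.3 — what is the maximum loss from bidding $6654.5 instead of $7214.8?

$0

$16104.4: same outcome either way → loss $0.
$2892.5: same outcome either way → loss $0.
$12504.9: same outcome either way → loss $0.
$16210: same outcome either way → loss $0.
$5666.3: same outcome either way → loss $0.
Maximum loss: $0.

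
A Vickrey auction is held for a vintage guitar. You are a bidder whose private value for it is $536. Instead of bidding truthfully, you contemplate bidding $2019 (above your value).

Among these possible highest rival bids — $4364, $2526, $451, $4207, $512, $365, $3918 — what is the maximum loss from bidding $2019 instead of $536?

$0

$4364: same outcome either way → loss $0.
$2526: same outcome either way → loss $0.
$451: same outcome either way → loss $0.
$4207: same outcome either way → loss $0.
$512: same outcome either way → loss $0.
$365: same outcome either way → loss $0.
$3918: same outcome either way → loss $0.
Maximum loss: $0.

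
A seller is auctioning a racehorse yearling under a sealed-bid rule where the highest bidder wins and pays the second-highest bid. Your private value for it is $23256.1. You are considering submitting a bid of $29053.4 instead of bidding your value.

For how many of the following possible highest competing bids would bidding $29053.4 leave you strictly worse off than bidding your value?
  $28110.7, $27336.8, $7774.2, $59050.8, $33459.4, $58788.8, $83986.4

2

The deviation hurts exactly when the highest competing bid lies strictly between $23256.1 and $29053.4 — overbidding then wins at a price above your value.
$28110.7: inside the interval → strictly worse (loss $4854.6).
$27336.8: inside the interval → strictly worse (loss $4080.7).
$7774.2: below both → same outcome either way.
$59050.8: above both → same outcome either way.
$33459.4: above both → same outcome either way.
$58788.8: above both → same outcome either way.
$83986.4: above both → same outcome either way.
Count: 2.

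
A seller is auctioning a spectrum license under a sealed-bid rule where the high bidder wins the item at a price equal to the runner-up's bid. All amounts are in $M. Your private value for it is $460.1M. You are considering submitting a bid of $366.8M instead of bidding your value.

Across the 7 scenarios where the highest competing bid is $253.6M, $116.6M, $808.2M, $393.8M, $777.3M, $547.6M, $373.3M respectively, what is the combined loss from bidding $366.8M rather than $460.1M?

The deviation costs you only when the competing bid falls strictly between $366.8M and $460.1M; elsewhere both bids give the same outcome.
$253.6M: outcomes coincide → loss $0M.
$116.6M: outcomes coincide → loss $0M.
$808.2M: outcomes coincide → loss $0M.
$393.8M: truthful payoff $66.3M, deviation payoff $0M → loss $66.3M.
$777.3M: outcomes coincide → loss $0M.
$547.6M: outcomes coincide → loss $0M.
$373.3M: truthful payoff $86.8M, deviation payoff $0M → loss $86.8M.
Total loss = $66.3M + $86.8M = $153.1M.

$153.1M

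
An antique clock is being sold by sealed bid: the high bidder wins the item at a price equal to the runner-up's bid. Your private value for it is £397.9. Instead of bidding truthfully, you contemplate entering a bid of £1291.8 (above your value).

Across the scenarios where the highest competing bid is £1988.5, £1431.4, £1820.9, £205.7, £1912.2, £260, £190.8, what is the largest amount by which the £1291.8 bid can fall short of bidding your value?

£0

£1988.5: same outcome either way → loss £0.
£1431.4: same outcome either way → loss £0.
£1820.9: same outcome either way → loss £0.
£205.7: same outcome either way → loss £0.
£1912.2: same outcome either way → loss £0.
£260: same outcome either way → loss £0.
£190.8: same outcome either way → loss £0.
Maximum loss: £0.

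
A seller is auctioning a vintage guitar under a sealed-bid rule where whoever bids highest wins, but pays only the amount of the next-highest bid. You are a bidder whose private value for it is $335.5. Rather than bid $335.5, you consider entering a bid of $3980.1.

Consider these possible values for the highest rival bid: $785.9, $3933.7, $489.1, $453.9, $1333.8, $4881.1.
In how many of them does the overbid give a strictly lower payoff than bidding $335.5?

5

The deviation hurts exactly when the highest competing bid lies strictly between $335.5 and $3980.1 — overbidding then wins at a price above your value.
$785.9: inside the interval → strictly worse (loss $450.4).
$3933.7: inside the interval → strictly worse (loss $3598.2).
$489.1: inside the interval → strictly worse (loss $153.6).
$453.9: inside the interval → strictly worse (loss $118.4).
$1333.8: inside the interval → strictly worse (loss $998.3).
$4881.1: above both → same outcome either way.
Count: 5.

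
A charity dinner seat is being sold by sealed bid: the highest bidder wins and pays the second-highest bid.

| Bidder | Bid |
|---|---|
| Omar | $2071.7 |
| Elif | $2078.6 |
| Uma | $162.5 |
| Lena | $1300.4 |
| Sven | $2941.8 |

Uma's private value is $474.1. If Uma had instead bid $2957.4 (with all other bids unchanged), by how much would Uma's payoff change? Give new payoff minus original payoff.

−$2467.7

The highest bid among the other bidders is $2941.8; Uma's bid doesn't change that.
Original bid $162.5: Uma is not highest (top rival bid is $2941.8); payoff $0.
Alternative bid $2957.4: Uma is highest, pays the top rival bid $2941.8; payoff $474.1 − $2941.8 = −$2467.7.
Change in payoff = −$2467.7 − ($0) = −$2467.7.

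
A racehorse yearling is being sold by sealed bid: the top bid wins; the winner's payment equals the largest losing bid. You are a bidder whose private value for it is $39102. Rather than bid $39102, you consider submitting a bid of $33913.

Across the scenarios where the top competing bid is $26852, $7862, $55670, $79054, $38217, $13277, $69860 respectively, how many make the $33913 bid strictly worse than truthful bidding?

1

The deviation hurts exactly when the highest competing bid lies strictly between $33913 and $39102 — underbidding then forfeits a profitable win.
$26852: below both → same outcome either way.
$7862: below both → same outcome either way.
$55670: above both → same outcome either way.
$79054: above both → same outcome either way.
$38217: inside the interval → strictly worse (loss $885).
$13277: below both → same outcome either way.
$69860: above both → same outcome either way.
Count: 1.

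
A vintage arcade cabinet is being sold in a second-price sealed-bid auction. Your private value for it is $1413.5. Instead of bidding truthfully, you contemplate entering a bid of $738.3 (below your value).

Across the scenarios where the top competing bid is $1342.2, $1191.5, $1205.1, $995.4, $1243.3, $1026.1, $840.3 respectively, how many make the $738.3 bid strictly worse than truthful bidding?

The deviation hurts exactly when the highest competing bid lies strictly between $738.3 and $1413.5 — underbidding then forfeits a profitable win.
$1342.2: inside the interval → strictly worse (loss $71.3).
$1191.5: inside the interval → strictly worse (loss $222).
$1205.1: inside the interval → strictly worse (loss $208.4).
$995.4: inside the interval → strictly worse (loss $418.1).
$1243.3: inside the interval → strictly worse (loss $170.2).
$1026.1: inside the interval → strictly worse (loss $387.4).
$840.3: inside the interval → strictly worse (loss $573.2).
Count: 7.

7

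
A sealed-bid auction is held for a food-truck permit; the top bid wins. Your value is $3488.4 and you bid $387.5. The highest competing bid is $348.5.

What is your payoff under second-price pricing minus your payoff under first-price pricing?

$39

You have the highest bid, so you win under either rule.
Second-price: pay $348.5 → payoff $3139.9.
First-price: pay your own bid $387.5 → payoff $3100.9.
Difference = $3139.9 − ($3100.9) = $39.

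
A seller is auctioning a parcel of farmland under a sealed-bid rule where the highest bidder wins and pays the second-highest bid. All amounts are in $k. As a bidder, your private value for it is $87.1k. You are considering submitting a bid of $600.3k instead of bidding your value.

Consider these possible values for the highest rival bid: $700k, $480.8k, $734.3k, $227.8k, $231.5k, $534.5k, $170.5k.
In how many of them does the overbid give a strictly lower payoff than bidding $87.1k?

The deviation hurts exactly when the highest competing bid lies strictly between $87.1k and $600.3k — overbidding then wins at a price above your value.
$700k: above both → same outcome either way.
$480.8k: inside the interval → strictly worse (loss $393.7k).
$734.3k: above both → same outcome either way.
$227.8k: inside the interval → strictly worse (loss $140.7k).
$231.5k: inside the interval → strictly worse (loss $144.4k).
$534.5k: inside the interval → strictly worse (loss $447.4k).
$170.5k: inside the interval → strictly worse (loss $83.4k).
Count: 5.

5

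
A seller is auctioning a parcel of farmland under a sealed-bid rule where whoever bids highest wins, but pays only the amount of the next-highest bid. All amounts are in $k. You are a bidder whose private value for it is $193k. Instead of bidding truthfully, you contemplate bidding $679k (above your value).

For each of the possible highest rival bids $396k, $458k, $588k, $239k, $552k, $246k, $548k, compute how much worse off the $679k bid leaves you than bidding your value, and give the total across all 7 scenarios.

$1676k

The deviation costs you only when the competing bid falls strictly between $193k and $679k; elsewhere both bids give the same outcome.
$396k: truthful payoff $0k, deviation payoff −$203k → loss $203k.
$458k: truthful payoff $0k, deviation payoff −$265k → loss $265k.
$588k: truthful payoff $0k, deviation payoff −$395k → loss $395k.
$239k: truthful payoff $0k, deviation payoff −$46k → loss $46k.
$552k: truthful payoff $0k, deviation payoff −$359k → loss $359k.
$246k: truthful payoff $0k, deviation payoff −$53k → loss $53k.
$548k: truthful payoff $0k, deviation payoff −$355k → loss $355k.
Total loss = $203k + $265k + $395k + $46k + $359k + $53k + $355k = $1676k.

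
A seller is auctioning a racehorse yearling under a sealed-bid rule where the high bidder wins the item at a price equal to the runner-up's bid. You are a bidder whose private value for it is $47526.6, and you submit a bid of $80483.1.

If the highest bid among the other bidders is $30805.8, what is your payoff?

$16720.8

Your bid $80483.1 exceeds the highest competing bid $30805.8, so you win.
In a second-price auction the winner pays the second-highest bid, $30805.8.
Payoff = value − price = $47526.6 − $30805.8 = $16720.8.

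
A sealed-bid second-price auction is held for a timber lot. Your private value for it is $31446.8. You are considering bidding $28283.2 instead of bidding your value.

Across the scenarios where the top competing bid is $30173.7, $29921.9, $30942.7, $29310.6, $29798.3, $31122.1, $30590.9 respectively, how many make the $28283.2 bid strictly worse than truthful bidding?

The deviation hurts exactly when the highest competing bid lies strictly between $28283.2 and $31446.8 — underbidding then forfeits a profitable win.
$30173.7: inside the interval → strictly worse (loss $1273.1).
$29921.9: inside the interval → strictly worse (loss $1524.9).
$30942.7: inside the interval → strictly worse (loss $504.1).
$29310.6: inside the interval → strictly worse (loss $2136.2).
$29798.3: inside the interval → strictly worse (loss $1648.5).
$31122.1: inside the interval → strictly worse (loss $324.7).
$30590.9: inside the interval → strictly worse (loss $855.9).
Count: 7.

7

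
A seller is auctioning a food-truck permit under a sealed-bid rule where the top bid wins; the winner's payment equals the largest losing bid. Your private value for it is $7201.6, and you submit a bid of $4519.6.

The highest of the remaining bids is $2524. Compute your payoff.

Your bid $4519.6 exceeds the highest competing bid $2524, so you win.
In a second-price auction the winner pays the second-highest bid, $2524.
Payoff = value − price = $7201.6 − $2524 = $4677.6.

$4677.6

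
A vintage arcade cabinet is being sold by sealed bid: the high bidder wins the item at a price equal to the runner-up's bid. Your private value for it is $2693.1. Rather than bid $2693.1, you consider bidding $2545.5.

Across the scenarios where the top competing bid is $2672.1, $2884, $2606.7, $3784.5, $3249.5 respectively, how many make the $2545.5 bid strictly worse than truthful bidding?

The deviation hurts exactly when the highest competing bid lies strictly between $2545.5 and $2693.1 — underbidding then forfeits a profitable win.
$2672.1: inside the interval → strictly worse (loss $21).
$2884: above both → same outcome either way.
$2606.7: inside the interval → strictly worse (loss $86.4).
$3784.5: above both → same outcome either way.
$3249.5: above both → same outcome either way.
Count: 2.

2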